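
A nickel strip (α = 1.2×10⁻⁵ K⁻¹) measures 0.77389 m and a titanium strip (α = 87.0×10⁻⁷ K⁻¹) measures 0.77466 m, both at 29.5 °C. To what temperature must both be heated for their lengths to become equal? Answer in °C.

Equal length when α₁L₁ΔT − α₂L₂ΔT = L₂ − L₁ = 7.70×10⁻⁴ m
α₁L₁ = 9.28668×10⁻⁶, α₂L₂ = 6.739542×10⁻⁶ → Δ(αL) = 2.547138×10⁻⁶ m/K
ΔT = 7.70×10⁻⁴ / 2.547138×10⁻⁶ = 302.300 K, so T = 29.5 + 302.300 = 331.800 °C

T = 331.8 °C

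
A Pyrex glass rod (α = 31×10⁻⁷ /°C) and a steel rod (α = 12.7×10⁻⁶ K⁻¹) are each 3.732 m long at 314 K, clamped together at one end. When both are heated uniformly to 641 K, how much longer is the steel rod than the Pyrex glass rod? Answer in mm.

11.7 mm

ΔT = 327 K
Pyrex glass: ΔL = 31×10⁻⁷ × 3.732 m × 327 = 3.7831×10⁻³ m = 3.7831 mm
steel: ΔL = 12.7×10⁻⁶ × 3.732 m × 327 = 1.5499×10⁻² m = 15.499 mm
difference = 15.499 − 3.7831 = 11.7159 mm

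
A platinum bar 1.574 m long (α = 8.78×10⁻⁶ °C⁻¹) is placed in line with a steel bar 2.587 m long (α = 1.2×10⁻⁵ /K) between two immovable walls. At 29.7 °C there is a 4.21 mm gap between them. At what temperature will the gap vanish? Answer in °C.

T = 124 °C

α₁L₁ = 1.381972×10⁻⁵ m/K, α₂L₂ = 3.1044×10⁻⁵ m/K → total 4.486372×10⁻⁵ m/K
ΔT = g/(α₁L₁+α₂L₂) = 4.21×10⁻³ / 4.486372×10⁻⁵ = 93.84 K
T = 29.7 + 93.84 = 123.54 °C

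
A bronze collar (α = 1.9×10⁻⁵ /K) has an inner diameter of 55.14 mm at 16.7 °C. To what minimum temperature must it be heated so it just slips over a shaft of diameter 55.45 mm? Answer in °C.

T = 313 °C

Required Δd = 55.45 − 55.14 = 0.31 mm
Δd = αd₀ΔT ⇒ ΔT = Δd/(αd₀) = 0.31 / (1.9×10⁻⁵ × 55.14) = 295.90 K
T_min = 16.7 + 295.90 = 312.60 °C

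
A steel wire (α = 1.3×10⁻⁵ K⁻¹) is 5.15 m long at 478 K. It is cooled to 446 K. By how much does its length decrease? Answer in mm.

ΔL = 2.14 mm

|ΔT| = |446 − 478| = 32 K
ΔL = αL₀ΔT = (1.3×10⁻⁵)(5.15)(32) = 2.14×10⁻³ m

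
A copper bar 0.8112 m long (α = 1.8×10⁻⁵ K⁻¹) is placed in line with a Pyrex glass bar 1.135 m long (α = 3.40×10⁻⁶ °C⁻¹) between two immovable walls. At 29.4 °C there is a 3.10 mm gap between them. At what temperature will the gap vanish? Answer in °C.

α₁L₁ = 1.46016×10⁻⁵ m/K, α₂L₂ = 3.859×10⁻⁶ m/K → total 1.84606×10⁻⁵ m/K
ΔT = g/(α₁L₁+α₂L₂) = 3.10×10⁻³ / 1.84606×10⁻⁵ = 167.93 K
T = 29.4 + 167.93 = 197.33 °C

T = 197 °C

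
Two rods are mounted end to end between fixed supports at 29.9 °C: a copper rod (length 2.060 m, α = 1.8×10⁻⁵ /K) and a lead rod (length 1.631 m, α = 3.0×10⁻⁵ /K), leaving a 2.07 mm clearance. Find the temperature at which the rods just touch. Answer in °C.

T = 54.0 °C

α₁L₁ = 3.708×10⁻⁵ m/K, α₂L₂ = 4.893×10⁻⁵ m/K → total 8.601×10⁻⁵ m/K
ΔT = g/(α₁L₁+α₂L₂) = 2.07×10⁻³ / 8.601×10⁻⁵ = 24.067 K
T = 29.9 + 24.067 = 53.967 °C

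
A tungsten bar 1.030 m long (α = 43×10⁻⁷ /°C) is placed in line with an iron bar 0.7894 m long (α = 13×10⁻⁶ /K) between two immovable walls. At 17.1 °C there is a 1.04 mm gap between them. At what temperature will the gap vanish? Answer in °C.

T = 87.9 °C

α₁L₁ = 4.429×10⁻⁶ m/K, α₂L₂ = 1.02622×10⁻⁵ m/K → total 1.46912×10⁻⁵ m/K
ΔT = g/(α₁L₁+α₂L₂) = 1.04×10⁻³ / 1.46912×10⁻⁵ = 70.791 K
T = 17.1 + 70.791 = 87.891 °C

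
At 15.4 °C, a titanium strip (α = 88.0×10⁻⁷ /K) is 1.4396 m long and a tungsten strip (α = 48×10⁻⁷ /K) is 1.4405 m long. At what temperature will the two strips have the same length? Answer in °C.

T = 171.8 °C

Equal length when α₁L₁ΔT − α₂L₂ΔT = L₂ − L₁ = 9.00×10⁻⁴ m
α₁L₁ = 1.266848×10⁻⁵, α₂L₂ = 6.9144×10⁻⁶ → Δ(αL) = 5.75408×10⁻⁶ m/K
ΔT = 9.00×10⁻⁴ / 5.75408×10⁻⁶ = 156.411 K, so T = 15.4 + 156.411 = 171.811 °C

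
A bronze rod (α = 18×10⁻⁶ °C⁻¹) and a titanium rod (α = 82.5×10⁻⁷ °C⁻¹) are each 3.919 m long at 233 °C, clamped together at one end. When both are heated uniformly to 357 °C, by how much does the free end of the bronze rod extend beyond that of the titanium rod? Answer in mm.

ΔT = 124 K
bronze: ΔL = 18×10⁻⁶ × 3.919 m × 124 = 8.7472×10⁻³ m = 8.7472 mm
titanium: ΔL = 82.5×10⁻⁷ × 3.919 m × 124 = 4.0091×10⁻³ m = 4.0091 mm
difference = 8.7472 − 4.0091 = 4.7381 mm

4.74 mm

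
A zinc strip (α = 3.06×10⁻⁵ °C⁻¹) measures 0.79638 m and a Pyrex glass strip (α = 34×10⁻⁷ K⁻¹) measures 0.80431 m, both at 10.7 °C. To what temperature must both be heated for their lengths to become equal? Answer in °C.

Equal length when α₁L₁ΔT − α₂L₂ΔT = L₂ − L₁ = 7.93×10⁻³ m
α₁L₁ = 2.4369228×10⁻⁵, α₂L₂ = 2.734654×10⁻⁶ → Δ(αL) = 2.1634574×10⁻⁵ m/K
ΔT = 7.93×10⁻³ / 2.1634574×10⁻⁵ = 366.543 K, so T = 10.7 + 366.543 = 377.243 °C

T = 377.2 °C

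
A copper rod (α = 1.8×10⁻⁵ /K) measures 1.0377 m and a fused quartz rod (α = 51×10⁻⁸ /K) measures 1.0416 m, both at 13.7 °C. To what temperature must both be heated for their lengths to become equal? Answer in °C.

Equal length when α₁L₁ΔT − α₂L₂ΔT = L₂ − L₁ = 3.90×10⁻³ m
α₁L₁ = 1.86786×10⁻⁵, α₂L₂ = 5.31216×10⁻⁷ → Δ(αL) = 1.8147384×10⁻⁵ m/K
ΔT = 3.90×10⁻³ / 1.8147384×10⁻⁵ = 214.907 K, so T = 13.7 + 214.907 = 228.607 °C

T = 228.6 °C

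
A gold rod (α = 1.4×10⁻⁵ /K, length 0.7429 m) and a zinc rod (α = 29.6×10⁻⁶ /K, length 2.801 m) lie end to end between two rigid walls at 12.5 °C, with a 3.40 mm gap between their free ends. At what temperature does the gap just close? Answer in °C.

Gap closes when ΔL₁ + ΔL₂ = 3.40 mm = 3.40×10⁻³ m
(α₁L₁ + α₂L₂)ΔT = g
α₁L₁ + α₂L₂ = 1.4×10⁻⁵×0.7429 + 29.6×10⁻⁶×2.801 = 9.33102×10⁻⁵ m/K
ΔT = 3.40×10⁻³ / 9.33102×10⁻⁵ = 36.438 K
T = 12.5 + 36.438 = 48.938 °C

T = 48.9 °C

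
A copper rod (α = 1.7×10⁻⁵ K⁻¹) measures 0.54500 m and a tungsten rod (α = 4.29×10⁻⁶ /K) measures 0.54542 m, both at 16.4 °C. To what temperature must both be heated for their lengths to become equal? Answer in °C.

Equal length when α₁L₁ΔT − α₂L₂ΔT = L₂ − L₁ = 4.20×10⁻⁴ m
α₁L₁ = 9.265×10⁻⁶, α₂L₂ = 2.3398518×10⁻⁶ → Δ(αL) = 6.9251482×10⁻⁶ m/K
ΔT = 4.20×10⁻⁴ / 6.9251482×10⁻⁶ = 60.6485 K, so T = 16.4 + 60.6485 = 77.0485 °C

T = 77.05 °C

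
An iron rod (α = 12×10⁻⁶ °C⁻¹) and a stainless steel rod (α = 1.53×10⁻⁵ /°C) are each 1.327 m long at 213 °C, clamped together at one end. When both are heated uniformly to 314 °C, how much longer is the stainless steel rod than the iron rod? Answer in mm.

0.442 mm

ΔT = 101 K
iron: ΔL = 12×10⁻⁶ × 1.327 m × 101 = 1.6083×10⁻³ m = 1.6083 mm
stainless steel: ΔL = 1.53×10⁻⁵ × 1.327 m × 101 = 2.0506×10⁻³ m = 2.0506 mm
difference = 2.0506 − 1.6083 = 0.4423 mm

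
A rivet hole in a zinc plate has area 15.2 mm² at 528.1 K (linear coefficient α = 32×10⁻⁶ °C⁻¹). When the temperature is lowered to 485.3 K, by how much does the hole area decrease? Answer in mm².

ΔA = 0.0416 mm²

Area coefficient ≈ 2α; |ΔT| = 42.8 K
ΔA = 2αA₀ΔT = 2(32×10⁻⁶)(15.2)(42.8) = 0.0416 mm²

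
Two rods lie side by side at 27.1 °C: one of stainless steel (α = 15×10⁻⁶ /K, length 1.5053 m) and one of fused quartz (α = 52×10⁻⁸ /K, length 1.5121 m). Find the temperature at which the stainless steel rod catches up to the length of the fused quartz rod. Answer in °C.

T = 339.1 °C

L₁(1 + α₁ΔT) = L₂(1 + α₂ΔT) ⇒ ΔT = (L₂ − L₁)/(α₁L₁ − α₂L₂)
L₂ − L₁ = 1.5121 − 1.5053 = 6.80×10⁻³ m
α₁L₁ − α₂L₂ = 15×10⁻⁶×1.5053 − 52×10⁻⁸×1.5121 = 2.1793208×10⁻⁵ m/K
ΔT = 6.80×10⁻³ / 2.1793208×10⁻⁵ = 312.024 K
T = 27.1 + 312.024 = 339.124 °C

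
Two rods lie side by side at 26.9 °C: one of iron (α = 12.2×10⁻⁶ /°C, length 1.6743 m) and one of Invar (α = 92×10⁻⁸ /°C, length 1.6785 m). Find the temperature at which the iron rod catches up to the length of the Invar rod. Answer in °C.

T = 249.3 °C

Equal length when α₁L₁ΔT − α₂L₂ΔT = L₂ − L₁ = 4.20×10⁻³ m
α₁L₁ = 2.042646×10⁻⁵, α₂L₂ = 1.54422×10⁻⁶ → Δ(αL) = 1.888224×10⁻⁵ m/K
ΔT = 4.20×10⁻³ / 1.888224×10⁻⁵ = 222.431 K, so T = 26.9 + 222.431 = 249.331 °C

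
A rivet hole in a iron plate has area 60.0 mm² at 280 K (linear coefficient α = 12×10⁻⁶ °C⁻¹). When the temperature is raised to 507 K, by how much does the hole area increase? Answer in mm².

Area coefficient ≈ 2α; |ΔT| = 227 K
ΔA = 2αA₀ΔT = 2(12×10⁻⁶)(60.0)(227) = 0.327 mm²

ΔA = 0.327 mm²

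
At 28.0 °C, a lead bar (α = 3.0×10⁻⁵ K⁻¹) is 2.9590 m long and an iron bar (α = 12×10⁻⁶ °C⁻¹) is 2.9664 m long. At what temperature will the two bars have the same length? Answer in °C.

L₁(1 + α₁ΔT) = L₂(1 + α₂ΔT) ⇒ ΔT = (L₂ − L₁)/(α₁L₁ − α₂L₂)
L₂ − L₁ = 2.9664 − 2.9590 = 7.40×10⁻³ m
α₁L₁ − α₂L₂ = 3.0×10⁻⁵×2.9590 − 12×10⁻⁶×2.9664 = 5.31732×10⁻⁵ m/K
ΔT = 7.40×10⁻³ / 5.31732×10⁻⁵ = 139.168 K
T = 28.0 + 139.168 = 167.168 °C

T = 167.2 °C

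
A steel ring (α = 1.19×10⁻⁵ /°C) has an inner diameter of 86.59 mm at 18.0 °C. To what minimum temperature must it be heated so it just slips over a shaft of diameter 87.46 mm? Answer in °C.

Required Δd = 87.46 − 86.59 = 0.87 mm
Δd = αd₀ΔT ⇒ ΔT = Δd/(αd₀) = 0.87 / (1.19×10⁻⁵ × 86.59) = 844.32 K
T_min = 18.0 + 844.32 = 862.32 °C

T = 862 °C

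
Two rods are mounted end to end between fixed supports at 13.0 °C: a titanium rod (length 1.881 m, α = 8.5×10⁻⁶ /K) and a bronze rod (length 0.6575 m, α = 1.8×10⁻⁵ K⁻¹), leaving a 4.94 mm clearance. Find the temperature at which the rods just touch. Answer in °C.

Gap closes when ΔL₁ + ΔL₂ = 4.94 mm = 4.94×10⁻³ m
(α₁L₁ + α₂L₂)ΔT = g
α₁L₁ + α₂L₂ = 8.5×10⁻⁶×1.881 + 1.8×10⁻⁵×0.6575 = 2.78235×10⁻⁵ m/K
ΔT = 4.94×10⁻³ / 2.78235×10⁻⁵ = 177.55 K
T = 13.0 + 177.55 = 190.55 °C

T = 191 °C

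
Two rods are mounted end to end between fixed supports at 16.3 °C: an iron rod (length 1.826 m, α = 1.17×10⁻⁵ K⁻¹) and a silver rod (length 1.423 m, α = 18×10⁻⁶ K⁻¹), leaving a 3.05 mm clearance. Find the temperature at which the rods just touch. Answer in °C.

T = 81.2 °C

Gap closes when ΔL₁ + ΔL₂ = 3.05 mm = 3.05×10⁻³ m
(α₁L₁ + α₂L₂)ΔT = g
α₁L₁ + α₂L₂ = 1.17×10⁻⁵×1.826 + 18×10⁻⁶×1.423 = 4.69782×10⁻⁵ m/K
ΔT = 3.05×10⁻³ / 4.69782×10⁻⁵ = 64.924 K
T = 16.3 + 64.924 = 81.224 °C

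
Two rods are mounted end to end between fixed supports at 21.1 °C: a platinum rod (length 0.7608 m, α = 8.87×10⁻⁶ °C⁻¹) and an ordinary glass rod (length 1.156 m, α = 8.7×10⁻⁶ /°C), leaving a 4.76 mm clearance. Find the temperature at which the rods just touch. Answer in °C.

Gap closes when ΔL₁ + ΔL₂ = 4.76 mm = 4.76×10⁻³ m
(α₁L₁ + α₂L₂)ΔT = g
α₁L₁ + α₂L₂ = 8.87×10⁻⁶×0.7608 + 8.7×10⁻⁶×1.156 = 1.6805496×10⁻⁵ m/K
ΔT = 4.76×10⁻³ / 1.6805496×10⁻⁵ = 283.24 K
T = 21.1 + 283.24 = 304.34 °C

T = 304 °C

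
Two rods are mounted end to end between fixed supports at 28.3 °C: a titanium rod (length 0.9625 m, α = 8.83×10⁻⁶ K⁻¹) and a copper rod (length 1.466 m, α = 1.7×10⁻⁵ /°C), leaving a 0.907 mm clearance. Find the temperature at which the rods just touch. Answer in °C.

Gap closes when ΔL₁ + ΔL₂ = 0.907 mm = 9.07×10⁻⁴ m
(α₁L₁ + α₂L₂)ΔT = g
α₁L₁ + α₂L₂ = 8.83×10⁻⁶×0.9625 + 1.7×10⁻⁵×1.466 = 3.3420875×10⁻⁵ m/K
ΔT = 9.07×10⁻⁴ / 3.3420875×10⁻⁵ = 27.139 K
T = 28.3 + 27.139 = 55.439 °C

T = 55.4 °C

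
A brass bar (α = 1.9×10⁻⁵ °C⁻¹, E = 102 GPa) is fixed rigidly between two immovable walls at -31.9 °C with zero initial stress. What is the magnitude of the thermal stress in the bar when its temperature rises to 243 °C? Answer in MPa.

σ = 533 MPa

Fully constrained: the free strain ε = αΔT is blocked, so σ = Eε = EαΔT.
|ΔT| = 274.9 K
σ = 102×10⁹ × 1.9×10⁻⁵ × 274.9 = 5.33×10⁸ Pa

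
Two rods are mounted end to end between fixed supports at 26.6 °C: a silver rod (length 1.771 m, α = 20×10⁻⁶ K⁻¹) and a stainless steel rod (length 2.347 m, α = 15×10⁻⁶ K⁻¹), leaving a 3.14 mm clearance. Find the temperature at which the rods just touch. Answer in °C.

α₁L₁ = 3.542×10⁻⁵ m/K, α₂L₂ = 3.5205×10⁻⁵ m/K → total 7.0625×10⁻⁵ m/K
ΔT = g/(α₁L₁+α₂L₂) = 3.14×10⁻³ / 7.0625×10⁻⁵ = 44.460 K
T = 26.6 + 44.460 = 71.060 °C

T = 71.1 °C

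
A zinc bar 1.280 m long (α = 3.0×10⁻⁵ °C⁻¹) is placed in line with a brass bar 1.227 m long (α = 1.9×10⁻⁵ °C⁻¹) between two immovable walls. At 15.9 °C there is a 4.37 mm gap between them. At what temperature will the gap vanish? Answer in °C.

α₁L₁ = 3.840×10⁻⁵ m/K, α₂L₂ = 2.3313×10⁻⁵ m/K → total 6.1713×10⁻⁵ m/K
ΔT = g/(α₁L₁+α₂L₂) = 4.37×10⁻³ / 6.1713×10⁻⁵ = 70.812 K
T = 15.9 + 70.812 = 86.712 °C

T = 86.7 °C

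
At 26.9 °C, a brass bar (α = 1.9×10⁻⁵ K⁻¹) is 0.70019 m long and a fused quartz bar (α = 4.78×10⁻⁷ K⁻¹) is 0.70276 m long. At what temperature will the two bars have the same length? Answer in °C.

Equal length when α₁L₁ΔT − α₂L₂ΔT = L₂ − L₁ = 2.57×10⁻³ m
α₁L₁ = 1.330361×10⁻⁵, α₂L₂ = 3.3591928×10⁻⁷ → Δ(αL) = 1.296769072×10⁻⁵ m/K
ΔT = 2.57×10⁻³ / 1.296769072×10⁻⁵ = 198.185 K, so T = 26.9 + 198.185 = 225.085 °C

T = 225.1 °C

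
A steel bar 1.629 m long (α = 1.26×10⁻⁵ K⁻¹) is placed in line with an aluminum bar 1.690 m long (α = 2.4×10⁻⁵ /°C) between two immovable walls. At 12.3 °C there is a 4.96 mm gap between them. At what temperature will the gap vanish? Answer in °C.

α₁L₁ = 2.05254×10⁻⁵ m/K, α₂L₂ = 4.056×10⁻⁵ m/K → total 6.10854×10⁻⁵ m/K
ΔT = g/(α₁L₁+α₂L₂) = 4.96×10⁻³ / 6.10854×10⁻⁵ = 81.198 K
T = 12.3 + 81.198 = 93.498 °C

T = 93.5 °C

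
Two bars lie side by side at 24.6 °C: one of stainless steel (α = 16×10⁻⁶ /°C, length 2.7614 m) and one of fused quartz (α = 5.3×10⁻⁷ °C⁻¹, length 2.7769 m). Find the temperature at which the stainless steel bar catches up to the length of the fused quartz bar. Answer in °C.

T = 387.5 °C

L₁(1 + α₁ΔT) = L₂(1 + α₂ΔT) ⇒ ΔT = (L₂ − L₁)/(α₁L₁ − α₂L₂)
L₂ − L₁ = 2.7769 − 2.7614 = 1.55×10⁻² m
α₁L₁ − α₂L₂ = 16×10⁻⁶×2.7614 − 5.3×10⁻⁷×2.7769 = 4.2710643×10⁻⁵ m/K
ΔT = 1.55×10⁻² / 4.2710643×10⁻⁵ = 362.907 K
T = 24.6 + 362.907 = 387.507 °C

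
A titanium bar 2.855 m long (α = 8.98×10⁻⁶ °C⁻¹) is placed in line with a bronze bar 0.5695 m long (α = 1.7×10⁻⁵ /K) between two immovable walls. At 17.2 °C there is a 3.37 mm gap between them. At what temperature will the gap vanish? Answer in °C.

Gap closes when ΔL₁ + ΔL₂ = 3.37 mm = 3.37×10⁻³ m
(α₁L₁ + α₂L₂)ΔT = g
α₁L₁ + α₂L₂ = 8.98×10⁻⁶×2.855 + 1.7×10⁻⁵×0.5695 = 3.53194×10⁻⁵ m/K
ΔT = 3.37×10⁻³ / 3.53194×10⁻⁵ = 95.41 K
T = 17.2 + 95.41 = 112.61 °C

T = 113 °C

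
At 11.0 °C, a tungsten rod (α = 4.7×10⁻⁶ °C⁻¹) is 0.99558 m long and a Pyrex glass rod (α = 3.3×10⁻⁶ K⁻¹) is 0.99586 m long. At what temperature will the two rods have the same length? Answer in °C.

T = 212.0 °C

L₁(1 + α₁ΔT) = L₂(1 + α₂ΔT) ⇒ ΔT = (L₂ − L₁)/(α₁L₁ − α₂L₂)
L₂ − L₁ = 0.99586 − 0.99558 = 2.80×10⁻⁴ m
α₁L₁ − α₂L₂ = 4.7×10⁻⁶×0.99558 − 3.3×10⁻⁶×0.99586 = 1.392888×10⁻⁶ m/K
ΔT = 2.80×10⁻⁴ / 1.392888×10⁻⁶ = 201.021 K
T = 11.0 + 201.021 = 212.021 °C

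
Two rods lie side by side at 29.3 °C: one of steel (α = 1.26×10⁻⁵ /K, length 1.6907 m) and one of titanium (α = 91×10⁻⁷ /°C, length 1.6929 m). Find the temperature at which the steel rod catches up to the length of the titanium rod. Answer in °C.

T = 402.3 °C

L₁(1 + α₁ΔT) = L₂(1 + α₂ΔT) ⇒ ΔT = (L₂ − L₁)/(α₁L₁ − α₂L₂)
L₂ − L₁ = 1.6929 − 1.6907 = 2.20×10⁻³ m
α₁L₁ − α₂L₂ = 1.26×10⁻⁵×1.6907 − 91×10⁻⁷×1.6929 = 5.89743×10⁻⁶ m/K
ΔT = 2.20×10⁻³ / 5.89743×10⁻⁶ = 373.044 K
T = 29.3 + 373.044 = 402.344 °C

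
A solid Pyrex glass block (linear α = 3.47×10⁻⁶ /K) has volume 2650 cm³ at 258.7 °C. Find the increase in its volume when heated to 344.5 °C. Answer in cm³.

ΔV = 2.37 cm³

Isotropic solid: β ≈ 3α = 1.0×10⁻⁵ /K; ΔT = 85.8 K
ΔV = 3αV₀ΔT = 3(3.47×10⁻⁶)(2650)(85.8) = 2.37 cm³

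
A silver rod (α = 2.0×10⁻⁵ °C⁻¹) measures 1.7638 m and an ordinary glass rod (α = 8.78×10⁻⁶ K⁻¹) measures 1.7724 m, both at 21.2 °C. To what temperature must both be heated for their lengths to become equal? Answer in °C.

L₁(1 + α₁ΔT) = L₂(1 + α₂ΔT) ⇒ ΔT = (L₂ − L₁)/(α₁L₁ − α₂L₂)
L₂ − L₁ = 1.7724 − 1.7638 = 8.60×10⁻³ m
α₁L₁ − α₂L₂ = 2.0×10⁻⁵×1.7638 − 8.78×10⁻⁶×1.7724 = 1.9714328×10⁻⁵ m/K
ΔT = 8.60×10⁻³ / 1.9714328×10⁻⁵ = 436.231 K
T = 21.2 + 436.231 = 457.431 °C

T = 457.4 °C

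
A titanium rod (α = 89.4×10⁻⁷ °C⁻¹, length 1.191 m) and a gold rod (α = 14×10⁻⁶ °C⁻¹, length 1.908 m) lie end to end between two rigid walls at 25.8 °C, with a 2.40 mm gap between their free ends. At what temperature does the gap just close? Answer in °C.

Gap closes when ΔL₁ + ΔL₂ = 2.40 mm = 2.40×10⁻³ m
(α₁L₁ + α₂L₂)ΔT = g
α₁L₁ + α₂L₂ = 89.4×10⁻⁷×1.191 + 14×10⁻⁶×1.908 = 3.735954×10⁻⁵ m/K
ΔT = 2.40×10⁻³ / 3.735954×10⁻⁵ = 64.241 K
T = 25.8 + 64.241 = 90.041 °C

T = 90.0 °C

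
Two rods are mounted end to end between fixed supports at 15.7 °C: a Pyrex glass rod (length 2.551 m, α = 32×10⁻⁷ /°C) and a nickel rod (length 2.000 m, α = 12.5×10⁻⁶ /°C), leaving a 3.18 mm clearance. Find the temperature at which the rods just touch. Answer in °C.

T = 112 °C

α₁L₁ = 8.1632×10⁻⁶ m/K, α₂L₂ = 2.500×10⁻⁵ m/K → total 3.31632×10⁻⁵ m/K
ΔT = g/(α₁L₁+α₂L₂) = 3.18×10⁻³ / 3.31632×10⁻⁵ = 95.89 K
T = 15.7 + 95.89 = 111.59 °C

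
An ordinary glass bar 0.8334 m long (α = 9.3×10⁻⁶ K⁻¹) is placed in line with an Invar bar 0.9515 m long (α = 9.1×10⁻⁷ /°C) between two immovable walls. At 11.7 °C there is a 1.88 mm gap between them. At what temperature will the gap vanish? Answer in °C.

Gap closes when ΔL₁ + ΔL₂ = 1.88 mm = 1.88×10⁻³ m
(α₁L₁ + α₂L₂)ΔT = g
α₁L₁ + α₂L₂ = 9.3×10⁻⁶×0.8334 + 9.1×10⁻⁷×0.9515 = 8.616485×10⁻⁶ m/K
ΔT = 1.88×10⁻³ / 8.616485×10⁻⁶ = 218.19 K
T = 11.7 + 218.19 = 229.89 °C

T = 230 °C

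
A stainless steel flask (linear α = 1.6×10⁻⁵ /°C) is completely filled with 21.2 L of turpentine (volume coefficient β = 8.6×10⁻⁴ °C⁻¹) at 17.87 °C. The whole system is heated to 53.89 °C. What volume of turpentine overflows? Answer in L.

0.620 L

The flask also expands: β_container ≈ 3α = 4.8×10⁻⁵ /K
Net overflow = V₀(β_liq − 3α_cont)ΔT
β − 3α = 8.60×10⁻⁴ − 4.8×10⁻⁵ = 8.12×10⁻⁴ /K; ΔT = 36.02 K
ΔV = 21.2 × 8.12×10⁻⁴ × 36.02 = 0.620 L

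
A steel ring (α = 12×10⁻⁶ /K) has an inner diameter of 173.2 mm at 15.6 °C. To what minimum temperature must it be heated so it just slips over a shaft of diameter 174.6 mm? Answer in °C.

T = 689 °C

Required Δd = 174.6 − 173.2 = 1.4 mm
Δd = αd₀ΔT ⇒ ΔT = Δd/(αd₀) = 1.4 / (12×10⁻⁶ × 173.2) = 673.60 K
T_min = 15.6 + 673.60 = 689.20 °C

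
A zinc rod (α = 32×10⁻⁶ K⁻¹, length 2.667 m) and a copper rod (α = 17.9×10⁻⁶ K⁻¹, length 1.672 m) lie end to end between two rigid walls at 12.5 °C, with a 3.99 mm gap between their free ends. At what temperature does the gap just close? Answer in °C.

T = 47.1 °C

Gap closes when ΔL₁ + ΔL₂ = 3.99 mm = 3.99×10⁻³ m
(α₁L₁ + α₂L₂)ΔT = g
α₁L₁ + α₂L₂ = 32×10⁻⁶×2.667 + 17.9×10⁻⁶×1.672 = 1.152728×10⁻⁴ m/K
ΔT = 3.99×10⁻³ / 1.152728×10⁻⁴ = 34.614 K
T = 12.5 + 34.614 = 47.114 °C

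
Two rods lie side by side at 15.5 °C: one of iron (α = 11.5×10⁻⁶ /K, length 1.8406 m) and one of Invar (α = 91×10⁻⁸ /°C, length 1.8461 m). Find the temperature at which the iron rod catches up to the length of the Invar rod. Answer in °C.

L₁(1 + α₁ΔT) = L₂(1 + α₂ΔT) ⇒ ΔT = (L₂ − L₁)/(α₁L₁ − α₂L₂)
L₂ − L₁ = 1.8461 − 1.8406 = 5.50×10⁻³ m
α₁L₁ − α₂L₂ = 11.5×10⁻⁶×1.8406 − 91×10⁻⁸×1.8461 = 1.9486949×10⁻⁵ m/K
ΔT = 5.50×10⁻³ / 1.9486949×10⁻⁵ = 282.240 K
T = 15.5 + 282.240 = 297.740 °C

T = 297.7 °C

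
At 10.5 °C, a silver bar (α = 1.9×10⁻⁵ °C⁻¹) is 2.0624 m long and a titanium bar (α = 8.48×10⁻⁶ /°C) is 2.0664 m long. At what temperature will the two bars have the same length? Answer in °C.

T = 195.2 °C

L₁(1 + α₁ΔT) = L₂(1 + α₂ΔT) ⇒ ΔT = (L₂ − L₁)/(α₁L₁ − α₂L₂)
L₂ − L₁ = 2.0664 − 2.0624 = 4.00×10⁻³ m
α₁L₁ − α₂L₂ = 1.9×10⁻⁵×2.0624 − 8.48×10⁻⁶×2.0664 = 2.1662528×10⁻⁵ m/K
ΔT = 4.00×10⁻³ / 2.1662528×10⁻⁵ = 184.651 K
T = 10.5 + 184.651 = 195.151 °C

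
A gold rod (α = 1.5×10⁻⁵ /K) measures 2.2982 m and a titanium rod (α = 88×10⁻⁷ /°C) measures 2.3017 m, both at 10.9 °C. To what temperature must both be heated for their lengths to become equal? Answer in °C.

T = 257.1 °C

L₁(1 + α₁ΔT) = L₂(1 + α₂ΔT) ⇒ ΔT = (L₂ − L₁)/(α₁L₁ − α₂L₂)
L₂ − L₁ = 2.3017 − 2.2982 = 3.50×10⁻³ m
α₁L₁ − α₂L₂ = 1.5×10⁻⁵×2.2982 − 88×10⁻⁷×2.3017 = 1.421804×10⁻⁵ m/K
ΔT = 3.50×10⁻³ / 1.421804×10⁻⁵ = 246.166 K
T = 10.9 + 246.166 = 257.066 °C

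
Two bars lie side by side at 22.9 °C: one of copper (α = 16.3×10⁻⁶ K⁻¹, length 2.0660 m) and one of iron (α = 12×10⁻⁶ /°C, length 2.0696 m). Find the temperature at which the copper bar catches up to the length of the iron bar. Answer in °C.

Equal length when α₁L₁ΔT − α₂L₂ΔT = L₂ − L₁ = 3.60×10⁻³ m
α₁L₁ = 3.36758×10⁻⁵, α₂L₂ = 2.48352×10⁻⁵ → Δ(αL) = 8.8406×10⁻⁶ m/K
ΔT = 3.60×10⁻³ / 8.8406×10⁻⁶ = 407.212 K, so T = 22.9 + 407.212 = 430.112 °C

T = 430.1 °C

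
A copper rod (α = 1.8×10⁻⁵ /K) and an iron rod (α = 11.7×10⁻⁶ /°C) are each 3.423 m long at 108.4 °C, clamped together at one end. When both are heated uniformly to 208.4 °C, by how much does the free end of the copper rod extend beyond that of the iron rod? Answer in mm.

2.16 mm

ΔT = 100.0 K
copper: ΔL = 1.8×10⁻⁵ × 3.423 m × 100.0 = 6.1614×10⁻³ m = 6.1614 mm
iron: ΔL = 11.7×10⁻⁶ × 3.423 m × 100.0 = 4.0049×10⁻³ m = 4.0049 mm
difference = 6.1614 − 4.0049 = 2.1565 mm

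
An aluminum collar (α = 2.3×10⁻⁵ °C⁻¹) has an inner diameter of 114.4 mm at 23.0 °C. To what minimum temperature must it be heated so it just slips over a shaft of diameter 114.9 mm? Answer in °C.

T = 213 °C

Required Δd = 114.9 − 114.4 = 0.5 mm
Δd = αd₀ΔT ⇒ ΔT = Δd/(αd₀) = 0.5 / (2.3×10⁻⁵ × 114.4) = 190.03 K
T_min = 23.0 + 190.03 = 213.03 °C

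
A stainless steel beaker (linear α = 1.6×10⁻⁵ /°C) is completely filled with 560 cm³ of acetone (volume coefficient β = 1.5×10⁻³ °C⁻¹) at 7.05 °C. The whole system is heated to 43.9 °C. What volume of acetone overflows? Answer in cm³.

The beaker also expands: β_container ≈ 3α = 4.8×10⁻⁵ /K
Net overflow = V₀(β_liq − 3α_cont)ΔT
β − 3α = 1.50×10⁻³ − 4.8×10⁻⁵ = 1.452×10⁻³ /K; ΔT = 36.85 K
ΔV = 560 × 1.452×10⁻³ × 36.85 = 30.0 cm³

30.0 cm³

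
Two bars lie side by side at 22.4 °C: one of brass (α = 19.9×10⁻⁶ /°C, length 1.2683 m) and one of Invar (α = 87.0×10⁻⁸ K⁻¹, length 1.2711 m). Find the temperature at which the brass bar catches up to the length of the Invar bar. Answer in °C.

L₁(1 + α₁ΔT) = L₂(1 + α₂ΔT) ⇒ ΔT = (L₂ − L₁)/(α₁L₁ − α₂L₂)
L₂ − L₁ = 1.2711 − 1.2683 = 2.80×10⁻³ m
α₁L₁ − α₂L₂ = 19.9×10⁻⁶×1.2683 − 87.0×10⁻⁸×1.2711 = 2.4133313×10⁻⁵ m/K
ΔT = 2.80×10⁻³ / 2.4133313×10⁻⁵ = 116.022 K
T = 22.4 + 116.022 = 138.422 °C

T = 138.4 °C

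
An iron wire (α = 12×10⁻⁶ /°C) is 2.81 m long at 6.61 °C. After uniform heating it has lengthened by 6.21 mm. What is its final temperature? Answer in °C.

T = 191 °C

ΔL = αL₀ΔT ⇒ ΔT = ΔL / (αL₀)
ΔT = 6.21×10⁻³ m / (12×10⁻⁶ × 2.81 m) = 184.16 K
T = 6.61 + 184.16 = 190.77 °C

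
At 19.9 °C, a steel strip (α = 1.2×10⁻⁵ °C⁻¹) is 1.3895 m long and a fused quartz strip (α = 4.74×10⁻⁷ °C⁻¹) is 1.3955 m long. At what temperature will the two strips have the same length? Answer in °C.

T = 394.6 °C

L₁(1 + α₁ΔT) = L₂(1 + α₂ΔT) ⇒ ΔT = (L₂ − L₁)/(α₁L₁ − α₂L₂)
L₂ − L₁ = 1.3955 − 1.3895 = 6.00×10⁻³ m
α₁L₁ − α₂L₂ = 1.2×10⁻⁵×1.3895 − 4.74×10⁻⁷×1.3955 = 1.6012533×10⁻⁵ m/K
ΔT = 6.00×10⁻³ / 1.6012533×10⁻⁵ = 374.706 K
T = 19.9 + 374.706 = 394.606 °C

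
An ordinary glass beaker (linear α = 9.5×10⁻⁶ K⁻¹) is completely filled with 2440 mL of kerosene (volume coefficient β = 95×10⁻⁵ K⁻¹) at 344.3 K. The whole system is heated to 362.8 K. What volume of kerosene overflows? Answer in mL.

41.6 mL

The beaker also expands: β_container ≈ 3α = 2.85×10⁻⁵ /K
Net overflow = V₀(β_liq − 3α_cont)ΔT
β − 3α = 9.50×10⁻⁴ − 2.85×10⁻⁵ = 9.215×10⁻⁴ /K; ΔT = 18.5 K
ΔV = 2440 × 9.215×10⁻⁴ × 18.5 = 41.6 mL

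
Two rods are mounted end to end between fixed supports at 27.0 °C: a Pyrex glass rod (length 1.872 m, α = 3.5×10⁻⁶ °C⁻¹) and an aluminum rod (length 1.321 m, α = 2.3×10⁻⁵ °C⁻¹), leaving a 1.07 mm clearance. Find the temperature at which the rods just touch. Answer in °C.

T = 56.0 °C

Gap closes when ΔL₁ + ΔL₂ = 1.07 mm = 1.07×10⁻³ m
(α₁L₁ + α₂L₂)ΔT = g
α₁L₁ + α₂L₂ = 3.5×10⁻⁶×1.872 + 2.3×10⁻⁵×1.321 = 3.6935×10⁻⁵ m/K
ΔT = 1.07×10⁻³ / 3.6935×10⁻⁵ = 28.970 K
T = 27.0 + 28.970 = 55.970 °C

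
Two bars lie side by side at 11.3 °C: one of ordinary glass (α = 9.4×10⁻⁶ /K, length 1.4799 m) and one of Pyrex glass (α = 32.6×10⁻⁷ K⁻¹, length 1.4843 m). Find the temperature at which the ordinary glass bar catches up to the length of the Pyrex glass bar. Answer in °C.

T = 496.3 °C

L₁(1 + α₁ΔT) = L₂(1 + α₂ΔT) ⇒ ΔT = (L₂ − L₁)/(α₁L₁ − α₂L₂)
L₂ − L₁ = 1.4843 − 1.4799 = 4.40×10⁻³ m
α₁L₁ − α₂L₂ = 9.4×10⁻⁶×1.4799 − 32.6×10⁻⁷×1.4843 = 9.072242×10⁻⁶ m/K
ΔT = 4.40×10⁻³ / 9.072242×10⁻⁶ = 484.996 K
T = 11.3 + 484.996 = 496.296 °C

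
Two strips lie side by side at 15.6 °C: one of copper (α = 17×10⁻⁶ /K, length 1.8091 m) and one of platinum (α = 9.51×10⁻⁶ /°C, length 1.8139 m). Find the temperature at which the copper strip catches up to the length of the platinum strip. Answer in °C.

Equal length when α₁L₁ΔT − α₂L₂ΔT = L₂ − L₁ = 4.80×10⁻³ m
α₁L₁ = 3.07547×10⁻⁵, α₂L₂ = 1.7250189×10⁻⁵ → Δ(αL) = 1.3504511×10⁻⁵ m/K
ΔT = 4.80×10⁻³ / 1.3504511×10⁻⁵ = 355.437 K, so T = 15.6 + 355.437 = 371.037 °C

T = 371.0 °C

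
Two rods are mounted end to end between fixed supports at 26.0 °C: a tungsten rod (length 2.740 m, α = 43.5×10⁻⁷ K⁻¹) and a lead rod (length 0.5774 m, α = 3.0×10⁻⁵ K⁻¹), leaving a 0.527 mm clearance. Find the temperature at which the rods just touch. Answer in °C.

T = 44.0 °C

Gap closes when ΔL₁ + ΔL₂ = 0.527 mm = 5.27×10⁻⁴ m
(α₁L₁ + α₂L₂)ΔT = g
α₁L₁ + α₂L₂ = 43.5×10⁻⁷×2.740 + 3.0×10⁻⁵×0.5774 = 2.9241×10⁻⁵ m/K
ΔT = 5.27×10⁻⁴ / 2.9241×10⁻⁵ = 18.023 K
T = 26.0 + 18.023 = 44.023 °C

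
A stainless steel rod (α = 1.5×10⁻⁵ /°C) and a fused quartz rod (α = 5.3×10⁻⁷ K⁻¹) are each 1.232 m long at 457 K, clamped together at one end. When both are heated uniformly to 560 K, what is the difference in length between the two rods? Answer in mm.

1.84 mm

ΔT = 103 K
stainless steel: ΔL = 1.5×10⁻⁵ × 1.232 m × 103 = 1.9034×10⁻³ m = 1.9034 mm
fused quartz: ΔL = 5.3×10⁻⁷ × 1.232 m × 103 = 6.7255×10⁻⁵ m = 0.067255 mm
difference = 1.9034 − 0.067255 = 1.836145 mm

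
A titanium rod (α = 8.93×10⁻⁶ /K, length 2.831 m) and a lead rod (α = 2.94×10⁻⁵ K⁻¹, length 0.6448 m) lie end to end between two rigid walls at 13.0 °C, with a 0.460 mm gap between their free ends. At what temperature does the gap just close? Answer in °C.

T = 23.4 °C

Gap closes when ΔL₁ + ΔL₂ = 0.460 mm = 4.60×10⁻⁴ m
(α₁L₁ + α₂L₂)ΔT = g
α₁L₁ + α₂L₂ = 8.93×10⁻⁶×2.831 + 2.94×10⁻⁵×0.6448 = 4.423795×10⁻⁵ m/K
ΔT = 4.60×10⁻⁴ / 4.423795×10⁻⁵ = 10.398 K
T = 13.0 + 10.398 = 23.398 °C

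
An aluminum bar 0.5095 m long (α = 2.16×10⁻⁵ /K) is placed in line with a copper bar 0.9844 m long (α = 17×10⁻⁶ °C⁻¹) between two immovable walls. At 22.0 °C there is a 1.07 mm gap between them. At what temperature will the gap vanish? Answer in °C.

α₁L₁ = 1.10052×10⁻⁵ m/K, α₂L₂ = 1.67348×10⁻⁵ m/K → total 2.774×10⁻⁵ m/K
ΔT = g/(α₁L₁+α₂L₂) = 1.07×10⁻³ / 2.774×10⁻⁵ = 38.572 K
T = 22.0 + 38.572 = 60.572 °C

T = 60.6 °C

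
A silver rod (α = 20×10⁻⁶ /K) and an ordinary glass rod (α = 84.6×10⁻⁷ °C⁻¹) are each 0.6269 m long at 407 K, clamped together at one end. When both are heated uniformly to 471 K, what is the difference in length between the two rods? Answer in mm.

0.463 mm

ΔT = 64 K
silver: ΔL = 20×10⁻⁶ × 0.6269 m × 64 = 8.0243×10⁻⁴ m = 0.80243 mm
ordinary glass: ΔL = 84.6×10⁻⁷ × 0.6269 m × 64 = 3.3943×10⁻⁴ m = 0.33943 mm
difference = 0.80243 − 0.33943 = 0.46300 mm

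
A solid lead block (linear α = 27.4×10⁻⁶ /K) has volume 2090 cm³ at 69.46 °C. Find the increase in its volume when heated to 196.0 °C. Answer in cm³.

Isotropic solid: β ≈ 3α = 8.2×10⁻⁵ /K; ΔT = 126.54 K
ΔV = 3αV₀ΔT = 3(27.4×10⁻⁶)(2090)(126.54) = 21.7 cm³

ΔV = 21.7 cm³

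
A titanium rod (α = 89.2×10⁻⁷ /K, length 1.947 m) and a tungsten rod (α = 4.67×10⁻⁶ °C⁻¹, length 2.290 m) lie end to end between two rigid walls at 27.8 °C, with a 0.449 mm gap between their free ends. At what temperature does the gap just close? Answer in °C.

α₁L₁ = 1.736724×10⁻⁵ m/K, α₂L₂ = 1.06943×10⁻⁵ m/K → total 2.806154×10⁻⁵ m/K
ΔT = g/(α₁L₁+α₂L₂) = 4.49×10⁻⁴ / 2.806154×10⁻⁵ = 16.001 K
T = 27.8 + 16.001 = 43.801 °C

T = 43.8 °C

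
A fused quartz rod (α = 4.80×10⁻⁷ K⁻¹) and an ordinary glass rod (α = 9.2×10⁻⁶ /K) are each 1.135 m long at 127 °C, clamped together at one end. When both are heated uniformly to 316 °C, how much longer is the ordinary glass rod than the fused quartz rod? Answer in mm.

1.87 mm

ΔT = 189 K
fused quartz: ΔL = 4.80×10⁻⁷ × 1.135 m × 189 = 1.0297×10⁻⁴ m = 0.10297 mm
ordinary glass: ΔL = 9.2×10⁻⁶ × 1.135 m × 189 = 1.9735×10⁻³ m = 1.9735 mm
difference = 1.9735 − 0.10297 = 1.87053 mm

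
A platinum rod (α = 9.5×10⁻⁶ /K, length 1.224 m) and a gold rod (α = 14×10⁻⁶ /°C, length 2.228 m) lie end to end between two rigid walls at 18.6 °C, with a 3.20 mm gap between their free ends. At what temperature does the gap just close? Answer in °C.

T = 93.3 °C

Gap closes when ΔL₁ + ΔL₂ = 3.20 mm = 3.20×10⁻³ m
(α₁L₁ + α₂L₂)ΔT = g
α₁L₁ + α₂L₂ = 9.5×10⁻⁶×1.224 + 14×10⁻⁶×2.228 = 4.282×10⁻⁵ m/K
ΔT = 3.20×10⁻³ / 4.282×10⁻⁵ = 74.731 K
T = 18.6 + 74.731 = 93.331 °C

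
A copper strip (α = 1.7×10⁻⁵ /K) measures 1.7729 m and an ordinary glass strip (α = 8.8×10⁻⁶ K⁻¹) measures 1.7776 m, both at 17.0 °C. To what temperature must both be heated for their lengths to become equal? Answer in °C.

Equal length when α₁L₁ΔT − α₂L₂ΔT = L₂ − L₁ = 4.70×10⁻³ m
α₁L₁ = 3.01393×10⁻⁵, α₂L₂ = 1.564288×10⁻⁵ → Δ(αL) = 1.449642×10⁻⁵ m/K
ΔT = 4.70×10⁻³ / 1.449642×10⁻⁵ = 324.218 K, so T = 17.0 + 324.218 = 341.218 °C

T = 341.2 °C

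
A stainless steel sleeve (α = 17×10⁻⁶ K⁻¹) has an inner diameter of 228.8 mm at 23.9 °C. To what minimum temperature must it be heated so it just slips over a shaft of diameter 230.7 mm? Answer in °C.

Required Δd = 230.7 − 228.8 = 1.9 mm
Δd = αd₀ΔT ⇒ ΔT = Δd/(αd₀) = 1.9 / (17×10⁻⁶ × 228.8) = 488.48 K
T_min = 23.9 + 488.48 = 512.38 °C

T = 512 °C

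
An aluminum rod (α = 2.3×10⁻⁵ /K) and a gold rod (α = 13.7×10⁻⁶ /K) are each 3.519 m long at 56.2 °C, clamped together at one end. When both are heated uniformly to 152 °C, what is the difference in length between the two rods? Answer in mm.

ΔT = 95.8 K
aluminum: ΔL = 2.3×10⁻⁵ × 3.519 m × 95.8 = 7.7538×10⁻³ m = 7.7538 mm
gold: ΔL = 13.7×10⁻⁶ × 3.519 m × 95.8 = 4.6185×10⁻³ m = 4.6185 mm
difference = 7.7538 − 4.6185 = 3.1353 mm

3.14 mm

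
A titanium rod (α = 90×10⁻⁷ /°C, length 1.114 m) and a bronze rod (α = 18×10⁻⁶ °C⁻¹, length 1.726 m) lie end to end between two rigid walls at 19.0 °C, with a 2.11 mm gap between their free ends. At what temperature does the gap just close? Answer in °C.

T = 70.3 °C

Gap closes when ΔL₁ + ΔL₂ = 2.11 mm = 2.11×10⁻³ m
(α₁L₁ + α₂L₂)ΔT = g
α₁L₁ + α₂L₂ = 90×10⁻⁷×1.114 + 18×10⁻⁶×1.726 = 4.1094×10⁻⁵ m/K
ΔT = 2.11×10⁻³ / 4.1094×10⁻⁵ = 51.346 K
T = 19.0 + 51.346 = 70.346 °C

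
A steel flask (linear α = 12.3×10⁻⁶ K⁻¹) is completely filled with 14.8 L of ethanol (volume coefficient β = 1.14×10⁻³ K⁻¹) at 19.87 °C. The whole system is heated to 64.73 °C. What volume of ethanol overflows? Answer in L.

0.732 L

The flask also expands: β_container ≈ 3α = 3.69×10⁻⁵ /K
Net overflow = V₀(β_liq − 3α_cont)ΔT
β − 3α = 1.14×10⁻³ − 3.69×10⁻⁵ = 1.1031×10⁻³ /K; ΔT = 44.86 K
ΔV = 14.8 × 1.1031×10⁻³ × 44.86 = 0.732 L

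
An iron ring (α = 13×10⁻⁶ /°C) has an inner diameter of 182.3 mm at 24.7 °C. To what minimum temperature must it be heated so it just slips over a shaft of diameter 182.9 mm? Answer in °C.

Required Δd = 182.9 − 182.3 = 0.6 mm
Δd = αd₀ΔT ⇒ ΔT = Δd/(αd₀) = 0.6 / (13×10⁻⁶ × 182.3) = 253.18 K
T_min = 24.7 + 253.18 = 277.88 °C

T = 278 °C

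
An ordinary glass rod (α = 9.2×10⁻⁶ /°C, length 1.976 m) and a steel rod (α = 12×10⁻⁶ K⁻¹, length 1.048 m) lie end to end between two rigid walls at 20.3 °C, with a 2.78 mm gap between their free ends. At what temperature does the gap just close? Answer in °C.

T = 111 °C

α₁L₁ = 1.81792×10⁻⁵ m/K, α₂L₂ = 1.2576×10⁻⁵ m/K → total 3.07552×10⁻⁵ m/K
ΔT = g/(α₁L₁+α₂L₂) = 2.78×10⁻³ / 3.07552×10⁻⁵ = 90.39 K
T = 20.3 + 90.39 = 110.69 °C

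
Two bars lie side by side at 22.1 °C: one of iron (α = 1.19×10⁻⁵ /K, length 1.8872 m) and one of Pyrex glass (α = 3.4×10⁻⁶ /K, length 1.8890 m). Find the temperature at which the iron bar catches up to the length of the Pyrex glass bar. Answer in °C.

T = 134.4 °C

L₁(1 + α₁ΔT) = L₂(1 + α₂ΔT) ⇒ ΔT = (L₂ − L₁)/(α₁L₁ − α₂L₂)
L₂ − L₁ = 1.8890 − 1.8872 = 1.80×10⁻³ m
α₁L₁ − α₂L₂ = 1.19×10⁻⁵×1.8872 − 3.4×10⁻⁶×1.8890 = 1.603508×10⁻⁵ m/K
ΔT = 1.80×10⁻³ / 1.603508×10⁻⁵ = 112.254 K
T = 22.1 + 112.254 = 134.354 °C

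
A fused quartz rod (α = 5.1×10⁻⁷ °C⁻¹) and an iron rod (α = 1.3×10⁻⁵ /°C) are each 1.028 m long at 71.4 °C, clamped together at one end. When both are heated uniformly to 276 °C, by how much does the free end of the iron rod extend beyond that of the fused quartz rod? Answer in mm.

2.63 mm

ΔT = 204.6 K
fused quartz: ΔL = 5.1×10⁻⁷ × 1.028 m × 204.6 = 1.0727×10⁻⁴ m = 0.10727 mm
iron: ΔL = 1.3×10⁻⁵ × 1.028 m × 204.6 = 2.7343×10⁻³ m = 2.7343 mm
difference = 2.7343 − 0.10727 = 2.62703 mm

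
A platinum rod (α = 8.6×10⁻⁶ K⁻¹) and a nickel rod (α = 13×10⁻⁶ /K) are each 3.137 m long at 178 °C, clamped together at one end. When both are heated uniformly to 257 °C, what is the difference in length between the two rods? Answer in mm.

1.09 mm

ΔT = 79 K
platinum: ΔL = 8.6×10⁻⁶ × 3.137 m × 79 = 2.1313×10⁻³ m = 2.1313 mm
nickel: ΔL = 13×10⁻⁶ × 3.137 m × 79 = 3.2217×10⁻³ m = 3.2217 mm
difference = 3.2217 − 2.1313 = 1.0904 mm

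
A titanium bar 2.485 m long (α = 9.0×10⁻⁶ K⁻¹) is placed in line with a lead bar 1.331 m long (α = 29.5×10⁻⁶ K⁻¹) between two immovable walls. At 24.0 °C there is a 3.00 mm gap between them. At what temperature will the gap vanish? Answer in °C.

Gap closes when ΔL₁ + ΔL₂ = 3.00 mm = 3.00×10⁻³ m
(α₁L₁ + α₂L₂)ΔT = g
α₁L₁ + α₂L₂ = 9.0×10⁻⁶×2.485 + 29.5×10⁻⁶×1.331 = 6.16295×10⁻⁵ m/K
ΔT = 3.00×10⁻³ / 6.16295×10⁻⁵ = 48.678 K
T = 24.0 + 48.678 = 72.678 °C

T = 72.7 °C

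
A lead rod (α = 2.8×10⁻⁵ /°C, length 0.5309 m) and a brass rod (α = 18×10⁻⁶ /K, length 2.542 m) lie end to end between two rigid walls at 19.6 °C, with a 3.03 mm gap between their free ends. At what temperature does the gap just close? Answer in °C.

α₁L₁ = 1.48652×10⁻⁵ m/K, α₂L₂ = 4.5756×10⁻⁵ m/K → total 6.06212×10⁻⁵ m/K
ΔT = g/(α₁L₁+α₂L₂) = 3.03×10⁻³ / 6.06212×10⁻⁵ = 49.983 K
T = 19.6 + 49.983 = 69.583 °C

T = 69.6 °C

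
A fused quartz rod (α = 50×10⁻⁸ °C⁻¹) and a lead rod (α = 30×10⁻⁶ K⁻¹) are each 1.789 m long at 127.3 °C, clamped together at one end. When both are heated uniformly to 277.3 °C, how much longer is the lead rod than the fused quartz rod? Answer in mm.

7.92 mm

ΔT = 150.0 K
fused quartz: ΔL = 50×10⁻⁸ × 1.789 m × 150.0 = 1.3417×10⁻⁴ m = 0.13417 mm
lead: ΔL = 30×10⁻⁶ × 1.789 m × 150.0 = 8.0505×10⁻³ m = 8.0505 mm
difference = 8.0505 − 0.13417 = 7.91633 mm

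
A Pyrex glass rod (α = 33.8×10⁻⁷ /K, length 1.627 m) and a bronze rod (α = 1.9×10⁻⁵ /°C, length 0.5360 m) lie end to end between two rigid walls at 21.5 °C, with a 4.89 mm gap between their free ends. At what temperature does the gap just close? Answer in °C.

T = 333 °C

α₁L₁ = 5.49926×10⁻⁶ m/K, α₂L₂ = 1.0184×10⁻⁵ m/K → total 1.568326×10⁻⁵ m/K
ΔT = g/(α₁L₁+α₂L₂) = 4.89×10⁻³ / 1.568326×10⁻⁵ = 311.80 K
T = 21.5 + 311.80 = 333.30 °C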